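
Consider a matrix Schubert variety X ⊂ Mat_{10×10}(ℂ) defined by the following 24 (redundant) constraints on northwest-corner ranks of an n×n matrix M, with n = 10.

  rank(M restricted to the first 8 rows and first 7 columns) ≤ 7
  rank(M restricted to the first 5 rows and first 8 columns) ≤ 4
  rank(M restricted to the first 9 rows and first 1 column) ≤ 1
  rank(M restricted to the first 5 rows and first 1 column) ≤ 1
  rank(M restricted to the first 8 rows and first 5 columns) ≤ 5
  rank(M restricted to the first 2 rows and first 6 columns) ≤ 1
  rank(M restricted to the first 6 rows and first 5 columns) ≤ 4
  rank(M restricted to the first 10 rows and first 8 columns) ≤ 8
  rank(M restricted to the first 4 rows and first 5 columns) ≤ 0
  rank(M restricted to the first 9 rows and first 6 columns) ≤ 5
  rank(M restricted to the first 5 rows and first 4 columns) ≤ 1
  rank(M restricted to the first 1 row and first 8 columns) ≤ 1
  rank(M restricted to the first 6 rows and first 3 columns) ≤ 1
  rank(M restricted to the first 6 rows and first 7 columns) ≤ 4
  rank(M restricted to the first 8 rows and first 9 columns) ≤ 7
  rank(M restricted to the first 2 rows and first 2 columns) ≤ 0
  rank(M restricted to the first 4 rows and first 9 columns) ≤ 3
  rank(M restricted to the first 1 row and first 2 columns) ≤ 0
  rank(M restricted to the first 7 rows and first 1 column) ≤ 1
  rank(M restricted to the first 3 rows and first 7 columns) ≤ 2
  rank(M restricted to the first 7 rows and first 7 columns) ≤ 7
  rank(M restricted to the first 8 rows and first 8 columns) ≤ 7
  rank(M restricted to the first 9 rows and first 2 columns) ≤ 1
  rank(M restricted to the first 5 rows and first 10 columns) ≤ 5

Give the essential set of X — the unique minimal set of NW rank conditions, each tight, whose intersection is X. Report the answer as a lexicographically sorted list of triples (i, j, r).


Recovering R(i,j) via the rank-extension bound from the 24 conditions:

  row 1: 0  0  0  0  0  1  1  1  1  1
  row 2: 0  0  0  0  0  1  2  2  2  2
  row 3: 0  0  0  0  0  1  2  3  3  3
  row 4: 0  0  0  0  0  1  2  3  3  4
  row 5: 1  1  1  1  1  2  3  4  4  5
  row 6: 1  1  1  2  2  3  4  5  5  6
  row 7: 1  1  2  3  3  4  5  6  6  7
  row 8: 1  1  2  3  4  5  6  7  7  8
  row 9: 1  1  2  3  4  5  6  7  8  9
  row 10: 1  2  3  4  5  6  7  8  9  10

reading off 1-entries of Δ²R: w = (6, 7, 8, 10, 1, 4, 3, 5, 9, 2).

Fulton essential set (4 of the 26 Rothe cells):

[(4, 5, 0), (4, 9, 3), (6, 3, 1), (9, 2, 1)]


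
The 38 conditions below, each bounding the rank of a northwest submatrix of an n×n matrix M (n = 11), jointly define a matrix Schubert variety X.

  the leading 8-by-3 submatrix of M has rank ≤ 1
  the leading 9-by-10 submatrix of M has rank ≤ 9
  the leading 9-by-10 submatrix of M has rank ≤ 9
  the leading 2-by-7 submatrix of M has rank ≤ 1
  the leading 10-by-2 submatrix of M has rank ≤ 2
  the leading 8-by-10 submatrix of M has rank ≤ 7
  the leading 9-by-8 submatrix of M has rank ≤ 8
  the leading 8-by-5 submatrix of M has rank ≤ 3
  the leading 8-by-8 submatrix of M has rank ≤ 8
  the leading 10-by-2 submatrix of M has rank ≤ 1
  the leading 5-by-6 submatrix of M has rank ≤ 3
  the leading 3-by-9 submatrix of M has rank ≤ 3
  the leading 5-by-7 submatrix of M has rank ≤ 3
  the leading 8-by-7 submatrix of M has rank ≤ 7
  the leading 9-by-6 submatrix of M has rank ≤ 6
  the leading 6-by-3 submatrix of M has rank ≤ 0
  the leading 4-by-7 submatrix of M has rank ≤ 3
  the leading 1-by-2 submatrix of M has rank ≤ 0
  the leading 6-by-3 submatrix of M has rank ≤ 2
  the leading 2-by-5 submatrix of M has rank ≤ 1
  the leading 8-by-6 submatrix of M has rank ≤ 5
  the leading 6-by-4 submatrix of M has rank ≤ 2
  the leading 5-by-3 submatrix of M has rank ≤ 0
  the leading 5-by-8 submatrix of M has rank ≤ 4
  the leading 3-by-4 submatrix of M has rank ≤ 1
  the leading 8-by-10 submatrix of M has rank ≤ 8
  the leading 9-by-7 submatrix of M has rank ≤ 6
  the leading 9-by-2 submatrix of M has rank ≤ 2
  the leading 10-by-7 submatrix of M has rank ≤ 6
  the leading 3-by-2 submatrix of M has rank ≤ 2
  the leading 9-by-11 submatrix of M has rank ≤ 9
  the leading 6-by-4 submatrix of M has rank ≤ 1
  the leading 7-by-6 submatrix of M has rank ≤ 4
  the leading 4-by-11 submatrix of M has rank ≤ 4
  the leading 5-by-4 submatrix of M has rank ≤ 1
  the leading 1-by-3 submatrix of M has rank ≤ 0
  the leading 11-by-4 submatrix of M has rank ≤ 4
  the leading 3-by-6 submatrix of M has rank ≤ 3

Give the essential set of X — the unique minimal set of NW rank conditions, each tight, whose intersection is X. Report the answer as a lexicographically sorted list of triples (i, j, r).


The tightest implied rank at each (i,j), from the 38 conditions:

  0 | 0 | 0 | 1 | 1 | 1 | 1 | 1 | 1 | 1 | 1
  0 | 0 | 0 | 1 | 1 | 1 | 1 | 2 | 2 | 2 | 2
  0 | 0 | 0 | 1 | 2 | 2 | 2 | 3 | 3 | 3 | 3
  0 | 0 | 0 | 1 | 2 | 3 | 3 | 4 | 4 | 4 | 4
  0 | 0 | 0 | 1 | 2 | 3 | 3 | 4 | 5 | 5 | 5
  0 | 0 | 0 | 1 | 2 | 3 | 4 | 5 | 6 | 6 | 6
  1 | 1 | 1 | 2 | 3 | 4 | 5 | 6 | 7 | 7 | 7
  1 | 1 | 1 | 2 | 3 | 4 | 5 | 6 | 7 | 7 | 8
  1 | 1 | 2 | 3 | 4 | 5 | 6 | 7 | 8 | 8 | 9
  1 | 1 | 2 | 3 | 4 | 5 | 6 | 7 | 8 | 9 | 10
  1 | 2 | 3 | 4 | 5 | 6 | 7 | 8 | 9 | 10 | 11

so w = (4, 8, 5, 6, 9, 7, 1, 11, 3, 10, 2).

|D(w)|=27, |Ess(w)|=6:

[(2, 7, 1), (5, 7, 3), (6, 3, 0), (8, 3, 1), (8, 10, 7), (10, 2, 1)]


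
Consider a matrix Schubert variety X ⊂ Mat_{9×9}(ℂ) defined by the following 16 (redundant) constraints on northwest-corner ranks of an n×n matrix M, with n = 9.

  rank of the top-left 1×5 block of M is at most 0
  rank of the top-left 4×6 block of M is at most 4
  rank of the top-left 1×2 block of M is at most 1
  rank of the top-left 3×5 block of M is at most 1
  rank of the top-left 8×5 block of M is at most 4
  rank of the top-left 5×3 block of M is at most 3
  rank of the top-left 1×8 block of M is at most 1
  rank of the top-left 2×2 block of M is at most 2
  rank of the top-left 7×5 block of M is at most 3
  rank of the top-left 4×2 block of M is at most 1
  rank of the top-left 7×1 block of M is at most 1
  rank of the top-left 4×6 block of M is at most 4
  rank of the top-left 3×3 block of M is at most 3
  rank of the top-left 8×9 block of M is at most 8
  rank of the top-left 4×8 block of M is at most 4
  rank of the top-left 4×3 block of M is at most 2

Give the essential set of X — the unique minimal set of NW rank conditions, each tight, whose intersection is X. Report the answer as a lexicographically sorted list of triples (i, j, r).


Recovering R(i,j) via the rank-extension bound from the 16 conditions:

  i=1: 0 0 0 0 0 1 1 1 1
  i=2: 1 1 1 1 1 2 2 2 2
  i=3: 1 1 1 1 1 2 3 3 3
  i=4: 1 1 2 2 2 3 4 4 4
  i=5: 1 2 3 3 3 4 5 5 5
  i=6: 1 2 3 3 3 4 5 6 6
  i=7: 1 2 3 3 3 4 5 6 7
  i=8: 1 2 3 4 4 5 6 7 8
  i=9: 1 2 3 4 5 6 7 8 9

giving w = (6, 1, 7, 3, 2, 8, 9, 4, 5) via Δ²R.

|D(w)|=14, |Ess(w)|=4:

[(1, 5, 0), (3, 5, 1), (4, 2, 1), (7, 5, 3)]


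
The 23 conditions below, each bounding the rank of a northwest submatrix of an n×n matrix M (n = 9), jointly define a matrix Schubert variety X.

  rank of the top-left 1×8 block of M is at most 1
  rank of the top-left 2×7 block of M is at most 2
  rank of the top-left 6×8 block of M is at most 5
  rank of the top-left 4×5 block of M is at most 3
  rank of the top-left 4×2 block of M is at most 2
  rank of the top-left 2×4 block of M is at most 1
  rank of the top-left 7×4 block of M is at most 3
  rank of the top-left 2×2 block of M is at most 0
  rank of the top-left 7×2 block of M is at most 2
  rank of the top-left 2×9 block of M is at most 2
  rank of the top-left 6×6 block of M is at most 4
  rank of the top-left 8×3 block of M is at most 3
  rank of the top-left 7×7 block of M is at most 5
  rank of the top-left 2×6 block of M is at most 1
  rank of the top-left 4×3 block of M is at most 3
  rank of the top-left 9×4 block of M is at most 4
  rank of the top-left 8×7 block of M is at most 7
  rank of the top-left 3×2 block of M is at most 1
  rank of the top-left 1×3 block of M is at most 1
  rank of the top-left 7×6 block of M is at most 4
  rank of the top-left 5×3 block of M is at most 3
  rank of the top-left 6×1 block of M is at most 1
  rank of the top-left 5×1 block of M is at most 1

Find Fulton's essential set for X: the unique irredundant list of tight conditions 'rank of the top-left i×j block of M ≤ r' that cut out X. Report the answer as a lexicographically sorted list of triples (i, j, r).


Computing R[i][j] = min implied NW-rank bound (n=9, 23 conditions):

  row 1: 0  0  1  1  1  1  1  1  1
  row 2: 0  0  1  1  1  1  2  2  2
  row 3: 1  1  2  2  2  2  3  3  3
  row 4: 1  2  3  3  3  3  4  4  4
  row 5: 1  2  3  3  4  4  5  5  5
  row 6: 1  2  3  3  4  4  5  5  6
  row 7: 1  2  3  3  4  4  5  6  7
  row 8: 1  2  3  4  5  5  6  7  8
  row 9: 1  2  3  4  5  6  7  8  9

reading off 1-entries of Δ²R: w = (3, 7, 1, 2, 5, 9, 8, 4, 6).

Fulton essential set (5 of the 13 Rothe cells):

[(2, 2, 0), (2, 6, 1), (6, 8, 5), (7, 4, 3), (7, 6, 4)]


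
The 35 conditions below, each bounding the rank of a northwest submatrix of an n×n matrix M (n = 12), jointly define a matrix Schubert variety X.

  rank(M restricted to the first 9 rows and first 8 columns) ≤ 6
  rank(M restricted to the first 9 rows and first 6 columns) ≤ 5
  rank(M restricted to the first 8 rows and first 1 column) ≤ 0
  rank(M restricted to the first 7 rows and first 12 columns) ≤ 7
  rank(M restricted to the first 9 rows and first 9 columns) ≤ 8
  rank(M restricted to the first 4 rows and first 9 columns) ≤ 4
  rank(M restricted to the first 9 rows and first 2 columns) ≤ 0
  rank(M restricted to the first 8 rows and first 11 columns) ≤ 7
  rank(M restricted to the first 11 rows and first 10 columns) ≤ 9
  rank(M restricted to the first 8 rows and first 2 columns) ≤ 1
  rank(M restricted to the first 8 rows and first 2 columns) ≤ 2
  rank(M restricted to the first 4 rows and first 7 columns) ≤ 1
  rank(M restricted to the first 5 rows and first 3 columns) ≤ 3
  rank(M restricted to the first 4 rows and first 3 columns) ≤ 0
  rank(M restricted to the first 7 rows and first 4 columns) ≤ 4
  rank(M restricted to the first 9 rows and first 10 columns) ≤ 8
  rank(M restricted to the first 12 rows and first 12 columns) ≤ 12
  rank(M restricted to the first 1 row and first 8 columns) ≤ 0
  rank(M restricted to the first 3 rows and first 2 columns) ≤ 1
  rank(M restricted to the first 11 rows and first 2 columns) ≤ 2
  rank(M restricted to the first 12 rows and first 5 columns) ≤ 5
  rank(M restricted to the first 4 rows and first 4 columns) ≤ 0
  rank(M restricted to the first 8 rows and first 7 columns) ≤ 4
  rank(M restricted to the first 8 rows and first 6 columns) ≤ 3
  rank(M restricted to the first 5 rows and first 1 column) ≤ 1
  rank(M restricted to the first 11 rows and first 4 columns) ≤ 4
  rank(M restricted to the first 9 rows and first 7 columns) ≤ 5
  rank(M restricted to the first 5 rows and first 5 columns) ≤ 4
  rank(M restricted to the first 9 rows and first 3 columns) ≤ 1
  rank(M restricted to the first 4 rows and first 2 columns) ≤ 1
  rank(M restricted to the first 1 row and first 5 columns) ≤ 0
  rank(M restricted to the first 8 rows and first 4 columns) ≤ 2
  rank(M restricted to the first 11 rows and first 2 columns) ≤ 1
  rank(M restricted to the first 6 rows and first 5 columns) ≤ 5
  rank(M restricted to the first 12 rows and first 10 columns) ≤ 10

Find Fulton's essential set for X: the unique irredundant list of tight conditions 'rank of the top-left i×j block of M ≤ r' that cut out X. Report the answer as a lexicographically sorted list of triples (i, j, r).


The tightest implied rank at each (i,j), from the 35 conditions:

  R[1]: 0 | 0 | 0 | 0 | 0 | 0 | 0 | 0 | 1 | 1 | 1 | 1
  R[2]: 0 | 0 | 0 | 0 | 1 | 1 | 1 | 1 | 2 | 2 | 2 | 2
  R[3]: 0 | 0 | 0 | 0 | 1 | 1 | 1 | 2 | 3 | 3 | 3 | 3
  R[4]: 0 | 0 | 0 | 0 | 1 | 1 | 1 | 2 | 3 | 4 | 4 | 4
  R[5]: 0 | 0 | 1 | 1 | 2 | 2 | 2 | 3 | 4 | 5 | 5 | 5
  R[6]: 0 | 0 | 1 | 2 | 3 | 3 | 3 | 4 | 5 | 6 | 6 | 6
  R[7]: 0 | 0 | 1 | 2 | 3 | 3 | 4 | 5 | 6 | 7 | 7 | 7
  R[8]: 0 | 0 | 1 | 2 | 3 | 3 | 4 | 5 | 6 | 7 | 7 | 8
  R[9]: 0 | 0 | 1 | 2 | 3 | 4 | 5 | 6 | 7 | 8 | 8 | 9
  R[10]: 1 | 1 | 2 | 3 | 4 | 5 | 6 | 7 | 8 | 9 | 9 | 10
  R[11]: 1 | 1 | 2 | 3 | 4 | 5 | 6 | 7 | 8 | 9 | 10 | 11
  R[12]: 1 | 2 | 3 | 4 | 5 | 6 | 7 | 8 | 9 | 10 | 11 | 12

second differences of R give the permutation w = (9, 5, 8, 10, 3, 4, 7, 12, 6, 1, 11, 2).

ℓ(w)=38; the 7 essential cells (i,j,r):

[(1, 8, 0), (4, 4, 0), (4, 7, 1), (8, 6, 3), (8, 11, 7), (9, 2, 0), (11, 2, 1)]


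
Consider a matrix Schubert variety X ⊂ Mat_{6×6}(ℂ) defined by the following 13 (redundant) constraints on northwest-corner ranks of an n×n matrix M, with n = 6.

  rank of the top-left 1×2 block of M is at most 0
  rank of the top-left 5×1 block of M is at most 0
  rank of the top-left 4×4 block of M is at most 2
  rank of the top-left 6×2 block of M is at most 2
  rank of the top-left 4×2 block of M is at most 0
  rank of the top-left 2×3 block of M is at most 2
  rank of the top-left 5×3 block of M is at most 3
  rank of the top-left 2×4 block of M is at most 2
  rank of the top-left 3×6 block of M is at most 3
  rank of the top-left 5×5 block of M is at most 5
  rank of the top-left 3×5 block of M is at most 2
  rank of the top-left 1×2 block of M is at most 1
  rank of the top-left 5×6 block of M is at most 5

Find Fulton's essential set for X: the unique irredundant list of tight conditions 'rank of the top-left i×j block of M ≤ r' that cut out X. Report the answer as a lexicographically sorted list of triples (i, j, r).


Recovering R(i,j) via the rank-extension bound from the 13 conditions:

  i=1: 0 0 1 1 1 1
  i=2: 0 0 1 2 2 2
  i=3: 0 0 1 2 2 3
  i=4: 0 0 1 2 3 4
  i=5: 0 1 2 3 4 5
  i=6: 1 2 3 4 5 6

giving w = (3, 4, 6, 5, 2, 1) via Δ²R.

|D(w)|=10, |Ess(w)|=3:

[(3, 5, 2), (4, 2, 0), (5, 1, 0)]


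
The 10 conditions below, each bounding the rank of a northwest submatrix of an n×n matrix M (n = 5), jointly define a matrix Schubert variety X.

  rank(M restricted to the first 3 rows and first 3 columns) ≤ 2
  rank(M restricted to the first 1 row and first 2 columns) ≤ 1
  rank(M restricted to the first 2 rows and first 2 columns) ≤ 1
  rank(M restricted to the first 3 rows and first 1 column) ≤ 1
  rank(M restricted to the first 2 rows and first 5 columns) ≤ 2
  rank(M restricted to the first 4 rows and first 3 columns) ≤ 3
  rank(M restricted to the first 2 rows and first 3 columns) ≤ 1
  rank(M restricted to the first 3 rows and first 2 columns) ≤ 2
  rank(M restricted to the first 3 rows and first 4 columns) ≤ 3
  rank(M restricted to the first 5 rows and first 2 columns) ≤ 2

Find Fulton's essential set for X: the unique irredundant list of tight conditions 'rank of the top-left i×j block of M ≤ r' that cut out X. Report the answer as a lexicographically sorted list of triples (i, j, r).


Rank table r_w(5×5) implied by the 10 constraints:

  i=1: 1 | 1 | 1 | 1 | 1
  i=2: 1 | 1 | 1 | 2 | 2
  i=3: 1 | 2 | 2 | 3 | 3
  i=4: 1 | 2 | 3 | 4 | 4
  i=5: 1 | 2 | 3 | 4 | 5

giving w = (1, 4, 2, 3, 5) via Δ²R.

D(w) has 2 cells with 1 SE-corner; essential set:

[(2, 3, 1)]


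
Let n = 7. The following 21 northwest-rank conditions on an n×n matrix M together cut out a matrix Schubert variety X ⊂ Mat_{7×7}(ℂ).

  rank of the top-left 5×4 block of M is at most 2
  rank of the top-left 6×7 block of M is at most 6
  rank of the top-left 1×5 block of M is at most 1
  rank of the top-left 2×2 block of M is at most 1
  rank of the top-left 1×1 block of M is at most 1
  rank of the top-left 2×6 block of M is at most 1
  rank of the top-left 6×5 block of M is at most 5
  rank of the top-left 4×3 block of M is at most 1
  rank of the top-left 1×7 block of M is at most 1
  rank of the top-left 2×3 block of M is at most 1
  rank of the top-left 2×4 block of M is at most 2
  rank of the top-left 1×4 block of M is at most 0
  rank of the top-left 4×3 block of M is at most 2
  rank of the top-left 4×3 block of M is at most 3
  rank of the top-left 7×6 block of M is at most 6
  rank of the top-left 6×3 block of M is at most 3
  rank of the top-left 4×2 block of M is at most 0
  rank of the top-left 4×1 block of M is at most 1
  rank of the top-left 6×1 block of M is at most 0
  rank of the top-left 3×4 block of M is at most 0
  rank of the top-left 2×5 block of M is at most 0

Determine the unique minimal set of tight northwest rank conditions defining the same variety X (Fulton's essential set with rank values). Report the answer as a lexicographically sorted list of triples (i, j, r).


Computing R[i][j] = min implied NW-rank bound (n=7, 21 conditions):

  row 1: 0 0 0 0 0 1 1
  row 2: 0 0 0 0 0 1 2
  row 3: 0 0 0 0 1 2 3
  row 4: 0 0 1 1 2 3 4
  row 5: 0 1 2 2 3 4 5
  row 6: 0 1 2 3 4 5 6
  row 7: 1 2 3 4 5 6 7

so w = (6, 7, 5, 3, 2, 4, 1).

4 SE-corners of the 18-cell Rothe diagram give Ess(w):

[(2, 5, 0), (3, 4, 0), (4, 2, 0), (6, 1, 0)]


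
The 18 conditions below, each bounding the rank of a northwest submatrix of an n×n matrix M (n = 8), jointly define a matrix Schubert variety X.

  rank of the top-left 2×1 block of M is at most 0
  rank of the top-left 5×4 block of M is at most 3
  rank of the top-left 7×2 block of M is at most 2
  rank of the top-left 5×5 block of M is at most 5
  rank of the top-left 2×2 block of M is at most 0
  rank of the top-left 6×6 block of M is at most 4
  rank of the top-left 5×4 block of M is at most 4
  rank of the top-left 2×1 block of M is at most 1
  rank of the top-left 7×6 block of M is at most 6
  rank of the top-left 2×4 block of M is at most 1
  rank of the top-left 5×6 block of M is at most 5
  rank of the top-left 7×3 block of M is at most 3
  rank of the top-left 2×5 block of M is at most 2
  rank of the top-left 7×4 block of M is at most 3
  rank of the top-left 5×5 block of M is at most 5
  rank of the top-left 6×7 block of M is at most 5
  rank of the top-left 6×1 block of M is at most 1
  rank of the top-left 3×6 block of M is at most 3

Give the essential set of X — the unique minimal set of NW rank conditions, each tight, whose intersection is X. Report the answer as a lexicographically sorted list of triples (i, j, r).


The tightest implied rank at each (i,j), from the 18 conditions:

  0 0 1 1 1 1 1 1
  0 0 1 1 2 2 2 2
  1 1 2 2 3 3 3 3
  1 2 3 3 4 4 4 4
  1 2 3 3 4 4 5 5
  1 2 3 3 4 4 5 6
  1 2 3 3 4 5 6 7
  1 2 3 4 5 6 7 8

the unique w with this rank table is (3, 5, 1, 2, 7, 8, 6, 4).

Fulton essential set (4 of the 10 Rothe cells):

[(2, 2, 0), (2, 4, 1), (6, 6, 4), (7, 4, 3)]


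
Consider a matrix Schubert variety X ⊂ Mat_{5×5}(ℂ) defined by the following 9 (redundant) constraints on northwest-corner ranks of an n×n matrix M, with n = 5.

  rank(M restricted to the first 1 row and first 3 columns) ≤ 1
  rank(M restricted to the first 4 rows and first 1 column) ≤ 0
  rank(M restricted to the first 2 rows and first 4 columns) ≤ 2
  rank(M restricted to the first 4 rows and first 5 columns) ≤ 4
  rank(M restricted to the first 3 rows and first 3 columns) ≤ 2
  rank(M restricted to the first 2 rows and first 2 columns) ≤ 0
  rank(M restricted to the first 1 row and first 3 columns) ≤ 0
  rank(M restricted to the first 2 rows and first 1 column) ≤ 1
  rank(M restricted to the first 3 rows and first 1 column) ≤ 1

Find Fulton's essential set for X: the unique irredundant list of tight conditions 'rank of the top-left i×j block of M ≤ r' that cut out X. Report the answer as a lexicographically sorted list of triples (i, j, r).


Propagating the 9 rank bounds to every northwest block:

  R[1]: 0, 0, 0, 1, 1
  R[2]: 0, 0, 1, 2, 2
  R[3]: 0, 1, 2, 3, 3
  R[4]: 0, 1, 2, 3, 4
  R[5]: 1, 2, 3, 4, 5

hence w(1..5) = (4, 3, 2, 5, 1).

3 SE-corners of the 7-cell Rothe diagram give Ess(w):

[(1, 3, 0), (2, 2, 0), (4, 1, 0)]


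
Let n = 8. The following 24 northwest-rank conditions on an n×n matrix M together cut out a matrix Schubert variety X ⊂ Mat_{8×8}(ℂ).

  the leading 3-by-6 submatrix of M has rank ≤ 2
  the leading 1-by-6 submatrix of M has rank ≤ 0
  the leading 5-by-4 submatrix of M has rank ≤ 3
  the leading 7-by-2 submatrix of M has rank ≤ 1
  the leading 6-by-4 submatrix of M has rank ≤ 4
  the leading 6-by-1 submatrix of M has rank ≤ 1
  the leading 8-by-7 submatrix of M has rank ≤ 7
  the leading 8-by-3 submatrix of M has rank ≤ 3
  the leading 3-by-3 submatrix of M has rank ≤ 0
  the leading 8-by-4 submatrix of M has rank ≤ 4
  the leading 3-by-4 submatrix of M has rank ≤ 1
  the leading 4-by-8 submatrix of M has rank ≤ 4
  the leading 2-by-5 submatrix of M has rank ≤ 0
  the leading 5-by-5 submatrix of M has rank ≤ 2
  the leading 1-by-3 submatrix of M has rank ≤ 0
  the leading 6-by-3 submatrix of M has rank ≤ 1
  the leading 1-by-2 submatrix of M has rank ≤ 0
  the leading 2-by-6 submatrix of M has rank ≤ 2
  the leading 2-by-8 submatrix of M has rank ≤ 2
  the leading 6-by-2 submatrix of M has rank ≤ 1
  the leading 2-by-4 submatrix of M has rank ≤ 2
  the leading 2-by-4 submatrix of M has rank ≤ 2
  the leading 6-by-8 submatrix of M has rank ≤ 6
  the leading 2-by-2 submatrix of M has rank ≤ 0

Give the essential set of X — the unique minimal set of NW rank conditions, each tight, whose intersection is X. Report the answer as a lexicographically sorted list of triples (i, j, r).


Recovering R(i,j) via the rank-extension bound from the 24 conditions:

  i=1: 0 0 0 0 0 0 1 1
  i=2: 0 0 0 0 0 1 2 2
  i=3: 0 0 0 1 1 2 3 3
  i=4: 1 1 1 2 2 3 4 4
  i=5: 1 1 1 2 2 3 4 5
  i=6: 1 1 1 2 3 4 5 6
  i=7: 1 1 2 3 4 5 6 7
  i=8: 1 2 3 4 5 6 7 8

reading off 1-entries of Δ²R: w = (7, 6, 4, 1, 8, 5, 3, 2).

Rothe diagram D(w) (20 cells), 6 SE-corners (essential conditions):

[(1, 6, 0), (2, 5, 0), (3, 3, 0), (5, 5, 2), (6, 3, 1), (7, 2, 1)]


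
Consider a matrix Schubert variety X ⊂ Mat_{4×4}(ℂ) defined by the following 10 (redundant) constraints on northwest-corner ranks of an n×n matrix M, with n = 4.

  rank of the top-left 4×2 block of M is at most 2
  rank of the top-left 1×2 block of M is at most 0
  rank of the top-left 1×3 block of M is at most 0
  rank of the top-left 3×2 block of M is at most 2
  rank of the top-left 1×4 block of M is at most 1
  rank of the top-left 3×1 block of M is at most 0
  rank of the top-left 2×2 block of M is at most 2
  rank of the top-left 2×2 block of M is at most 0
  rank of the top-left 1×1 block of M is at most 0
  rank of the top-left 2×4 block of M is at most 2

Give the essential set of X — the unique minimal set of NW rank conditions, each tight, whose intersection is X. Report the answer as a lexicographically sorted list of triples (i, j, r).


Computing R[i][j] = min implied NW-rank bound (n=4, 10 conditions):

  0, 0, 0, 1
  0, 0, 1, 2
  0, 1, 2, 3
  1, 2, 3, 4

reading off 1-entries of Δ²R: w = (4, 3, 2, 1).

Fulton essential set (3 of the 6 Rothe cells):

[(1, 3, 0), (2, 2, 0), (3, 1, 0)]


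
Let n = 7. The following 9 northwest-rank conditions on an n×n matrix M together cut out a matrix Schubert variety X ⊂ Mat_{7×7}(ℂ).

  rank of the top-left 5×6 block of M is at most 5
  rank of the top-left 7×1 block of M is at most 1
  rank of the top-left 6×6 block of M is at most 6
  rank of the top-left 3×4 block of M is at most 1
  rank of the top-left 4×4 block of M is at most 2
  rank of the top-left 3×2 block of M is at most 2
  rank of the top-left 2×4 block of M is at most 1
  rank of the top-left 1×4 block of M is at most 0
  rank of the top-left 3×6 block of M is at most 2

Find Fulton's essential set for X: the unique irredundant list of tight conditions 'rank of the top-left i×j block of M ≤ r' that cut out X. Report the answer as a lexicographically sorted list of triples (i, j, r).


Rank table r_w(7×7) implied by the 9 constraints:

  i=1: 0, 0, 0, 0, 1, 1, 1
  i=2: 1, 1, 1, 1, 2, 2, 2
  i=3: 1, 1, 1, 1, 2, 2, 3
  i=4: 1, 2, 2, 2, 3, 3, 4
  i=5: 1, 2, 3, 3, 4, 4, 5
  i=6: 1, 2, 3, 4, 5, 5, 6
  i=7: 1, 2, 3, 4, 5, 6, 7

reading off 1-entries of Δ²R: w = (5, 1, 7, 2, 3, 4, 6).

Fulton essential set (3 of the 8 Rothe cells):

[(1, 4, 0), (3, 4, 1), (3, 6, 2)]


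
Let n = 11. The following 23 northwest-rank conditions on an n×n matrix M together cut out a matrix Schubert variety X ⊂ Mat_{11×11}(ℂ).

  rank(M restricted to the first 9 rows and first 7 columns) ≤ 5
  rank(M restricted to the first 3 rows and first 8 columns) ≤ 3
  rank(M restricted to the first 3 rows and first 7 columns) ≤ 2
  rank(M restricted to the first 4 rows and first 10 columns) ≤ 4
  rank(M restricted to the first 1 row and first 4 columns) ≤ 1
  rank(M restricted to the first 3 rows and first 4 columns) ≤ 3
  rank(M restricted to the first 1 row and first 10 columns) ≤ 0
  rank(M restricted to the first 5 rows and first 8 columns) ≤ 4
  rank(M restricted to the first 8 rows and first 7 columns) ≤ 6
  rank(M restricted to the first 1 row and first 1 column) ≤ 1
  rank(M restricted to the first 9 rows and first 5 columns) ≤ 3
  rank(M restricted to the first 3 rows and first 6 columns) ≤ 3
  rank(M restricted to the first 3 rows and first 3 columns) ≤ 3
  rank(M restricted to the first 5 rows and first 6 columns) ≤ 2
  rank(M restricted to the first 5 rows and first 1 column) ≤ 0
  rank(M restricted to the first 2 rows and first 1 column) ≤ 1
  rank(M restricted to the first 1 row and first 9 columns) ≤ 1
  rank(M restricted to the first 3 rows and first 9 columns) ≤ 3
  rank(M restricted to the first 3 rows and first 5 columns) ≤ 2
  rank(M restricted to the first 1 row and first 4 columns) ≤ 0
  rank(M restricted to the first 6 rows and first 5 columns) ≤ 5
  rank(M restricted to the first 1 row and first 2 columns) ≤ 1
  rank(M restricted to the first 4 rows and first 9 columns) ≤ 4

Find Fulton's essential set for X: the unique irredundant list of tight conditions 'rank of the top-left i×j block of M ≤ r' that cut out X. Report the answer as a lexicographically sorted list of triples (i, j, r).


The tightest implied rank at each (i,j), from the 23 conditions:

  R[1]: 0 | 0 | 0 | 0 | 0 | 0 | 0 | 0 | 0 | 0 | 1
  R[2]: 0 | 1 | 1 | 1 | 1 | 1 | 1 | 1 | 1 | 1 | 2
  R[3]: 0 | 1 | 2 | 2 | 2 | 2 | 2 | 2 | 2 | 2 | 3
  R[4]: 0 | 1 | 2 | 2 | 2 | 2 | 3 | 3 | 3 | 3 | 4
  R[5]: 0 | 1 | 2 | 2 | 2 | 2 | 3 | 4 | 4 | 4 | 5
  R[6]: 1 | 2 | 3 | 3 | 3 | 3 | 4 | 5 | 5 | 5 | 6
  R[7]: 1 | 2 | 3 | 3 | 3 | 4 | 5 | 6 | 6 | 6 | 7
  R[8]: 1 | 2 | 3 | 3 | 3 | 4 | 5 | 6 | 7 | 7 | 8
  R[9]: 1 | 2 | 3 | 3 | 3 | 4 | 5 | 6 | 7 | 8 | 9
  R[10]: 1 | 2 | 3 | 4 | 4 | 5 | 6 | 7 | 8 | 9 | 10
  R[11]: 1 | 2 | 3 | 4 | 5 | 6 | 7 | 8 | 9 | 10 | 11

second differences of R give the permutation w = (11, 2, 3, 7, 8, 1, 6, 9, 10, 4, 5).

4 SE-corners of the 26-cell Rothe diagram give Ess(w):

[(1, 10, 0), (5, 1, 0), (5, 6, 2), (9, 5, 3)]


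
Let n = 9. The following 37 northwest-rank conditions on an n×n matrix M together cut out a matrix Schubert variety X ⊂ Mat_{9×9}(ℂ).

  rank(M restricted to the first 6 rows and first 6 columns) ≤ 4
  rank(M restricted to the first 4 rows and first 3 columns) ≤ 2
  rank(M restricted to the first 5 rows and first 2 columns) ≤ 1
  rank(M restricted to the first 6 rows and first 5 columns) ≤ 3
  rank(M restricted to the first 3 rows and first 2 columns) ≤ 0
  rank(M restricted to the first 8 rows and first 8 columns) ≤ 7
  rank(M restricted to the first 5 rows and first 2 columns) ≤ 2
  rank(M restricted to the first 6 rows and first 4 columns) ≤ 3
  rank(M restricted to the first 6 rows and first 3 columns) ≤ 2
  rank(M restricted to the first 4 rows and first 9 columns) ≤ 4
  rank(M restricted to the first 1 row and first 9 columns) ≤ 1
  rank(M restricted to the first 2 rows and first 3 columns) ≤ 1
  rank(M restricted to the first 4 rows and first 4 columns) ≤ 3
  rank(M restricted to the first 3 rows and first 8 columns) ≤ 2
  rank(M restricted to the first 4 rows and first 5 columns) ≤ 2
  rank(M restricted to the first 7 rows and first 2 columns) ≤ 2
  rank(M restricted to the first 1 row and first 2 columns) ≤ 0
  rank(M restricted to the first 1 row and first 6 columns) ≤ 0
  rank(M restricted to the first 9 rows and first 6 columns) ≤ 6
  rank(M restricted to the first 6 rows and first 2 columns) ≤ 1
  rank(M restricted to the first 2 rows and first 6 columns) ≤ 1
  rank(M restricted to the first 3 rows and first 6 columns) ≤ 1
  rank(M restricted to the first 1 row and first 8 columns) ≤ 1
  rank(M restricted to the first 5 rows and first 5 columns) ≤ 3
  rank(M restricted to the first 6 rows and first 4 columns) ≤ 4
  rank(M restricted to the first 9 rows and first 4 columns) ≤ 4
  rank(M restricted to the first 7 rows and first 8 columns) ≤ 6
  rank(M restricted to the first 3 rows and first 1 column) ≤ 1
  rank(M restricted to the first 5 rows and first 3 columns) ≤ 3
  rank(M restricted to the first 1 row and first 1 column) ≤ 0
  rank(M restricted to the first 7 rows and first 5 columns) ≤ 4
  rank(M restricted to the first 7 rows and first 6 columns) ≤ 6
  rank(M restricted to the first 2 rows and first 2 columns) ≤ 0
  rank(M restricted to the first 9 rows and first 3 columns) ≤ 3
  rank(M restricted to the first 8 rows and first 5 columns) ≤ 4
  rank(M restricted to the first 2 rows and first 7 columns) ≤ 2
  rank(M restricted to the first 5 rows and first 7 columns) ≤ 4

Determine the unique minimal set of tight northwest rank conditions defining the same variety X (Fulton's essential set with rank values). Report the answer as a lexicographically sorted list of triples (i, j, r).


Propagating the 37 rank bounds to every northwest block:

  0 | 0 | 0 | 0 | 0 | 0 | 1 | 1 | 1
  0 | 0 | 1 | 1 | 1 | 1 | 2 | 2 | 2
  0 | 0 | 1 | 1 | 1 | 1 | 2 | 2 | 3
  1 | 1 | 2 | 2 | 2 | 2 | 3 | 3 | 4
  1 | 1 | 2 | 3 | 3 | 3 | 4 | 4 | 5
  1 | 1 | 2 | 3 | 3 | 4 | 5 | 5 | 6
  1 | 2 | 3 | 4 | 4 | 5 | 6 | 6 | 7
  1 | 2 | 3 | 4 | 4 | 5 | 6 | 7 | 8
  1 | 2 | 3 | 4 | 5 | 6 | 7 | 8 | 9

reading off 1-entries of Δ²R: w = (7, 3, 9, 1, 4, 6, 2, 8, 5).

7 SE-corners of the 18-cell Rothe diagram give Ess(w):

[(1, 6, 0), (3, 2, 0), (3, 6, 1), (3, 8, 2), (6, 2, 1), (6, 5, 3), (8, 5, 4)]


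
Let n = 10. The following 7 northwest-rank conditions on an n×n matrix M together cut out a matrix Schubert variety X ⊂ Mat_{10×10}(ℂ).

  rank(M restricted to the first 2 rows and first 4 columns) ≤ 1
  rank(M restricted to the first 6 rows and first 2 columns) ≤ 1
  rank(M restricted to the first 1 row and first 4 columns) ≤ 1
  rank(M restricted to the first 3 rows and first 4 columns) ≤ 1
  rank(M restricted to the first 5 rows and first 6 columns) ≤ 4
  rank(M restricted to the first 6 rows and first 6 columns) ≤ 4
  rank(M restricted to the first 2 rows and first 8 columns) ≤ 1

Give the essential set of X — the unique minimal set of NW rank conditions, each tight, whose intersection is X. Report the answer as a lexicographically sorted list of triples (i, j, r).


Reconstructing r_w from the 7 given conditions:

  R[1]: 1 | 1 | 1 | 1 | 1 | 1 | 1 | 1 | 1 | 1
  R[2]: 1 | 1 | 1 | 1 | 1 | 1 | 1 | 1 | 2 | 2
  R[3]: 1 | 1 | 1 | 1 | 2 | 2 | 2 | 2 | 3 | 3
  R[4]: 1 | 1 | 2 | 2 | 3 | 3 | 3 | 3 | 4 | 4
  R[5]: 1 | 1 | 2 | 3 | 4 | 4 | 4 | 4 | 5 | 5
  R[6]: 1 | 1 | 2 | 3 | 4 | 4 | 5 | 5 | 6 | 6
  R[7]: 1 | 2 | 3 | 4 | 5 | 5 | 6 | 6 | 7 | 7
  R[8]: 1 | 2 | 3 | 4 | 5 | 6 | 7 | 7 | 8 | 8
  R[9]: 1 | 2 | 3 | 4 | 5 | 6 | 7 | 8 | 9 | 9
  R[10]: 1 | 2 | 3 | 4 | 5 | 6 | 7 | 8 | 9 | 10

reading off 1-entries of Δ²R: w = (1, 9, 5, 3, 4, 7, 2, 6, 8, 10).

D(w) has 14 cells with 4 SE-corners; essential set:

[(2, 8, 1), (3, 4, 1), (6, 2, 1), (6, 6, 4)]


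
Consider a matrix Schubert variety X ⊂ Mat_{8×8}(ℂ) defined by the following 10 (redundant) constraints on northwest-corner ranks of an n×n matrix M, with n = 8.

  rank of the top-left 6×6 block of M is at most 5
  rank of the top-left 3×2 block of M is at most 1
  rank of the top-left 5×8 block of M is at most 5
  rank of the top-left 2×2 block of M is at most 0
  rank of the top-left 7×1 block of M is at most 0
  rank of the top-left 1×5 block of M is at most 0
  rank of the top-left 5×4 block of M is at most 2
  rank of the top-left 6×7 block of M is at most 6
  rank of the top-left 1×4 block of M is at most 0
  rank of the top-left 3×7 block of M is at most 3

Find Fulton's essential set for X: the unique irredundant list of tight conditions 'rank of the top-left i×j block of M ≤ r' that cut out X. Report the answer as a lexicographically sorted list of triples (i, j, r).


Propagating the 10 rank bounds to every northwest block:

  i=1: 0 0 0 0 0 1 1 1
  i=2: 0 0 1 1 1 2 2 2
  i=3: 0 1 2 2 2 3 3 3
  i=4: 0 1 2 2 3 4 4 4
  i=5: 0 1 2 2 3 4 5 5
  i=6: 0 1 2 3 4 5 6 6
  i=7: 0 1 2 3 4 5 6 7
  i=8: 1 2 3 4 5 6 7 8

second differences of R give the permutation w = (6, 3, 2, 5, 7, 4, 8, 1).

D(w) has 14 cells with 4 SE-corners; essential set:

[(1, 5, 0), (2, 2, 0), (5, 4, 2), (7, 1, 0)]


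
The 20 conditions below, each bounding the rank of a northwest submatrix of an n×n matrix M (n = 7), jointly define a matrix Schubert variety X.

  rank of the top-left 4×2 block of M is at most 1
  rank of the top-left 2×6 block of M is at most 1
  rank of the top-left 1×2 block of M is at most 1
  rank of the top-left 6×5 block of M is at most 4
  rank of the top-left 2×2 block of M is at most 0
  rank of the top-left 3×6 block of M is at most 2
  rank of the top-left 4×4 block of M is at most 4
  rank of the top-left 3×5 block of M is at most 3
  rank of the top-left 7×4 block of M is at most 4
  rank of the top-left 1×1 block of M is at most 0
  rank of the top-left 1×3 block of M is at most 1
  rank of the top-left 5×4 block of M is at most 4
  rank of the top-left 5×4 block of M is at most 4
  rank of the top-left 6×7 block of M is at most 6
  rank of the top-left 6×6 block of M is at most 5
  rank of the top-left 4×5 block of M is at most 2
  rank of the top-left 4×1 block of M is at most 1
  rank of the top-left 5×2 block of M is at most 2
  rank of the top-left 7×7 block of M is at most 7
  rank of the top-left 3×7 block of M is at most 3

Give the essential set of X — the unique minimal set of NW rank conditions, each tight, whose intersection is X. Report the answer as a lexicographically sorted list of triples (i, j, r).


Computing R[i][j] = min implied NW-rank bound (n=7, 20 conditions):

  row 1: 0  0  1  1  1  1  1
  row 2: 0  0  1  1  1  1  2
  row 3: 1  1  2  2  2  2  3
  row 4: 1  1  2  2  2  3  4
  row 5: 1  2  3  3  3  4  5
  row 6: 1  2  3  4  4  5  6
  row 7: 1  2  3  4  5  6  7

so w = (3, 7, 1, 6, 2, 4, 5).

ℓ(w)=10; the 4 essential cells (i,j,r):

[(2, 2, 0), (2, 6, 1), (4, 2, 1), (4, 5, 2)]


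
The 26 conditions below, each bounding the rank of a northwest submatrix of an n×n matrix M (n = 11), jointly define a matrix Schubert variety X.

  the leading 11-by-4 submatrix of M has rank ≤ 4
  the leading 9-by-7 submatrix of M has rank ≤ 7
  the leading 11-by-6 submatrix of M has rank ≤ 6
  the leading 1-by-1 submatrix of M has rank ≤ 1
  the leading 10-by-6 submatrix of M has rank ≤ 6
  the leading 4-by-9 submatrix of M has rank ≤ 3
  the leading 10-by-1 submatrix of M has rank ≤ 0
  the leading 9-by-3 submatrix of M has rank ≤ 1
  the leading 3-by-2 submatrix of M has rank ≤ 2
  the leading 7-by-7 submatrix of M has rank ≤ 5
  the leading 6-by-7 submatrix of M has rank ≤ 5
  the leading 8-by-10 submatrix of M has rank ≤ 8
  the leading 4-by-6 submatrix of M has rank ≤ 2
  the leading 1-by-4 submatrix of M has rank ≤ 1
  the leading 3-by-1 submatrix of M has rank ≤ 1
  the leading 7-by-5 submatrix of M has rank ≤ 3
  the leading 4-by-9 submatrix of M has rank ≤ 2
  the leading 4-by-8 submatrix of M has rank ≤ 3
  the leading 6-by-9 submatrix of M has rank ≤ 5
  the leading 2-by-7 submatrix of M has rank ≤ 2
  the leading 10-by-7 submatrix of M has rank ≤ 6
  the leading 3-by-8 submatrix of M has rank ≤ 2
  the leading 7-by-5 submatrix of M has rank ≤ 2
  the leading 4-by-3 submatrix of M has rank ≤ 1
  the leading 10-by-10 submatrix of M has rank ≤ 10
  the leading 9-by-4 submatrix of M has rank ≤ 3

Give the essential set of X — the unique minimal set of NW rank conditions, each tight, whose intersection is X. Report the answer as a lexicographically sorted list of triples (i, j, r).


The tightest implied rank at each (i,j), from the 26 conditions:

  R[1]: 0, 1, 1, 1, 1, 1, 1, 1, 1, 1, 1
  R[2]: 0, 1, 1, 2, 2, 2, 2, 2, 2, 2, 2
  R[3]: 0, 1, 1, 2, 2, 2, 2, 2, 2, 3, 3
  R[4]: 0, 1, 1, 2, 2, 2, 2, 2, 2, 3, 4
  R[5]: 0, 1, 1, 2, 2, 3, 3, 3, 3, 4, 5
  R[6]: 0, 1, 1, 2, 2, 3, 4, 4, 4, 5, 6
  R[7]: 0, 1, 1, 2, 2, 3, 4, 5, 5, 6, 7
  R[8]: 0, 1, 1, 2, 3, 4, 5, 6, 6, 7, 8
  R[9]: 0, 1, 1, 2, 3, 4, 5, 6, 7, 8, 9
  R[10]: 0, 1, 2, 3, 4, 5, 6, 7, 8, 9, 10
  R[11]: 1, 2, 3, 4, 5, 6, 7, 8, 9, 10, 11

second differences of R give the permutation w = (2, 4, 10, 11, 6, 7, 8, 5, 9, 3, 1).

Fulton essential set (4 of the 31 Rothe cells):

[(4, 9, 2), (7, 5, 2), (9, 3, 1), (10, 1, 0)]


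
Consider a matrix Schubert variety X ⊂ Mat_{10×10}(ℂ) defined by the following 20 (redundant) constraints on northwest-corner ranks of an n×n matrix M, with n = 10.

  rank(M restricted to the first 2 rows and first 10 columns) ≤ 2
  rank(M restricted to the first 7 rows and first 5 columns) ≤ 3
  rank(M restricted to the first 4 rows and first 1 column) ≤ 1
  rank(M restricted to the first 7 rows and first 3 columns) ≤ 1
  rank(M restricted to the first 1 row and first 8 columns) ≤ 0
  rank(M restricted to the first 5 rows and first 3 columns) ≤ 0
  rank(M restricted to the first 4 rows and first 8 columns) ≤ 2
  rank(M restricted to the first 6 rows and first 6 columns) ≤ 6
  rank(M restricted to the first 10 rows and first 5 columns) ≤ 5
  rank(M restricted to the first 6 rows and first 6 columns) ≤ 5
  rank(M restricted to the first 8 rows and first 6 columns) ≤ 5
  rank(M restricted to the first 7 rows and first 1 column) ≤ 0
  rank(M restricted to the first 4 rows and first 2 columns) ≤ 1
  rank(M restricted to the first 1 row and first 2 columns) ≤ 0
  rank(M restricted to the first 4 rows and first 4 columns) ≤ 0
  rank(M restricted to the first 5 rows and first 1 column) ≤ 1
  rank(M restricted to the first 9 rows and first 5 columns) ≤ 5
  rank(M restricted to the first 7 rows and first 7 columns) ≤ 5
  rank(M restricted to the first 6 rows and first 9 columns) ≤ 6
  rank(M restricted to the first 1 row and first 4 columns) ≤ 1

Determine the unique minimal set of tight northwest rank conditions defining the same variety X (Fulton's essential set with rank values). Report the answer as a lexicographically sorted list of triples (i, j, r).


Rank table r_w(10×10) implied by the 20 constraints:

  0, 0, 0, 0, 0, 0, 0, 0, 1, 1
  0, 0, 0, 0, 1, 1, 1, 1, 2, 2
  0, 0, 0, 0, 1, 2, 2, 2, 3, 3
  0, 0, 0, 0, 1, 2, 2, 2, 3, 4
  0, 0, 0, 1, 2, 3, 3, 3, 4, 5
  0, 1, 1, 2, 3, 4, 4, 4, 5, 6
  0, 1, 1, 2, 3, 4, 5, 5, 6, 7
  1, 2, 2, 3, 4, 5, 6, 6, 7, 8
  1, 2, 3, 4, 5, 6, 7, 7, 8, 9
  1, 2, 3, 4, 5, 6, 7, 8, 9, 10

giving w = (9, 5, 6, 10, 4, 2, 7, 1, 3, 8) via Δ²R.

|D(w)|=28, |Ess(w)|=6:

[(1, 8, 0), (4, 4, 0), (4, 8, 2), (5, 3, 0), (7, 1, 0), (7, 3, 1)]


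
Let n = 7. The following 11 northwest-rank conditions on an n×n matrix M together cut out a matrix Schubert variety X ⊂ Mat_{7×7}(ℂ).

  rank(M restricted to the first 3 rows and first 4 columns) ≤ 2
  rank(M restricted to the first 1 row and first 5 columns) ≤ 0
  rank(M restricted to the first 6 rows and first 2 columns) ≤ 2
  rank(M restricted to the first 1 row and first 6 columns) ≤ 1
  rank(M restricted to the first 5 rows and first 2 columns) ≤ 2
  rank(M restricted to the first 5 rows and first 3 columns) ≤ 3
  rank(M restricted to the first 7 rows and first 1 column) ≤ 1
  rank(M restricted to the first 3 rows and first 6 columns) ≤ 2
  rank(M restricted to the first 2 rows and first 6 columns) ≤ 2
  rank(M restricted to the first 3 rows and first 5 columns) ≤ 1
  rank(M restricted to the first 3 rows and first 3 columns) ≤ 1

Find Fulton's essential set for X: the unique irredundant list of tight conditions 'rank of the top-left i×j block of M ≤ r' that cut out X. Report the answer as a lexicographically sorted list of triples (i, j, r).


Recovering R(i,j) via the rank-extension bound from the 11 conditions:

  row 1: 0  0  0  0  0  1  1
  row 2: 1  1  1  1  1  2  2
  row 3: 1  1  1  1  1  2  3
  row 4: 1  2  2  2  2  3  4
  row 5: 1  2  3  3  3  4  5
  row 6: 1  2  3  4  4  5  6
  row 7: 1  2  3  4  5  6  7

giving w = (6, 1, 7, 2, 3, 4, 5) via Δ²R.

D(w) has 9 cells with 2 SE-corners; essential set:

[(1, 5, 0), (3, 5, 1)]
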